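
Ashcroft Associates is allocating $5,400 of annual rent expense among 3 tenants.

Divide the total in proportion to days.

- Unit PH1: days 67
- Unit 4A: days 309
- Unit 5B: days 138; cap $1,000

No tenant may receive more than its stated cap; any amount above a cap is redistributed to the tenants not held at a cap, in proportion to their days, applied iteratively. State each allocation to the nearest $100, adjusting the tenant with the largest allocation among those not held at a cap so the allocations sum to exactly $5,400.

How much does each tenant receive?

Total days = 514.
Proportional shares (ignoring caps): Unit PH1 703.89; Unit 4A 3,246.30; Unit 5B 1,449.81.
Capped: Unit 5B ($1,000); residual $4,400 reallocated over remaining days 376.
Remaining shares: Unit PH1 784.04 → $800; Unit 4A 3,615.96 → $3,600.

Unit PH1: $800 | Unit 4A: $3,600 | Unit 5B: $1,000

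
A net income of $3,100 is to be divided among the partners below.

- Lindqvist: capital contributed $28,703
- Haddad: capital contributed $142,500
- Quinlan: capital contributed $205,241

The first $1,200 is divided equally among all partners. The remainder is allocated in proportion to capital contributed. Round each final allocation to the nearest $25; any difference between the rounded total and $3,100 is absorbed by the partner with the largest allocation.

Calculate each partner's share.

First tranche $1,200 split equally: $400 each.
Remainder $1,900 by capital contributed (total 376,444): Lindqvist 144.87 → $150; Haddad 719.23 → $725; Quinlan 1,035.90 → $1,025.
Totals: Lindqvist $400 + $150 = $550; Haddad $400 + $725 = $1,125; Quinlan $400 + $1,025 = $1,425.

Lindqvist: $550 | Haddad: $1,125 | Quinlan: $1,425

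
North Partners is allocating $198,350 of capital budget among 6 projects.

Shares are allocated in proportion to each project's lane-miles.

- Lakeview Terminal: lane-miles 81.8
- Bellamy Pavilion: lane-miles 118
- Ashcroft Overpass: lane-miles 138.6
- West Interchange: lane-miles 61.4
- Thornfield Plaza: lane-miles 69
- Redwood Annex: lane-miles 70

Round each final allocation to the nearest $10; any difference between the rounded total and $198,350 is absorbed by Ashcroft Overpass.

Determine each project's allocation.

Lakeview Terminal: $30,110; Bellamy Pavilion: $43,440; Ashcroft Overpass: $51,030; West Interchange: $22,600; Thornfield Plaza: $25,400; Redwood Annex: $25,770

Total lane-miles = 538.8.
Unrounded shares: Lakeview Terminal 81.8/538.8 × $198,350 = 30,113.27; Bellamy Pavilion 118/538.8 × $198,350 = 43,439.68; Ashcroft Overpass 138.6/538.8 × $198,350 = 51,023.22; West Interchange 61.4/538.8 × $198,350 = 22,603.36; Thornfield Plaza 69/538.8 × $198,350 = 25,401.17; Redwood Annex 70/538.8 × $198,350 = 25,769.30.
At nearest $10: Lakeview Terminal $30,110; Bellamy Pavilion $43,440; Ashcroft Overpass $51,020; West Interchange $22,600; Thornfield Plaza $25,400; Redwood Annex $25,770. Sum = $198,340.
Difference $198,350 − $198,340 = +$10 applied to Ashcroft Overpass: Ashcroft Overpass becomes $51,030.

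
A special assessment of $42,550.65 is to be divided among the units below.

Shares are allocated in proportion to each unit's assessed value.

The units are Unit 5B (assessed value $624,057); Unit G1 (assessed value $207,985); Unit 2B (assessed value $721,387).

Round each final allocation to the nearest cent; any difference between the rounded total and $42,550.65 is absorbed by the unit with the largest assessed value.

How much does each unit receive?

Unit 5B: $17,093.82; Unit G1: $5,697.01; Unit 2B: $19,759.82

Combined assessed value = 624,057 + 207,985 + 721,387 = 1,553,429.
Pro-rata amounts: Unit 5B 17,093.8170; Unit G1 5,697.0077; Unit 2B 19,759.8254.
At nearest cent: Unit 5B $17,093.82; Unit G1 $5,697.01; Unit 2B $19,759.83. Sum = $42,550.66.
Difference $42,550.65 − $42,550.66 = −$0.01 applied to largest assessed value (Unit 2B): Unit 2B becomes $19,759.82.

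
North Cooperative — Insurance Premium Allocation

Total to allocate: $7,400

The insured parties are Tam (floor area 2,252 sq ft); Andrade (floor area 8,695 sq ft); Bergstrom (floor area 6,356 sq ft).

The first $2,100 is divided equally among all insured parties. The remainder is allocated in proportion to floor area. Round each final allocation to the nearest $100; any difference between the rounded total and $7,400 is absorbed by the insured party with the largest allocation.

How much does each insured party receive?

$2,100 shared equally gives $700 per insured party.
Remainder $5,300 by floor area (total 17,303): Tam 689.80 → $700; Andrade 2,663.32 → $2,700; Bergstrom 1,946.88 → $1,900.
Totals: Tam $700 + $700 = $1,400; Andrade $700 + $2,700 = $3,400; Bergstrom $700 + $1,900 = $2,600.

Tam: $1,400 | Andrade: $3,400 | Bergstrom: $2,600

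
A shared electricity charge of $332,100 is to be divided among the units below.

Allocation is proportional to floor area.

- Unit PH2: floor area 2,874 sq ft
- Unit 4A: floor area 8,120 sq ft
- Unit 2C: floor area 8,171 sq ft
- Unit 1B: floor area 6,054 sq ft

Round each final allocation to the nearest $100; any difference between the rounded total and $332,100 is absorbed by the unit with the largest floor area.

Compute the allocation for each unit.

Floor area total: 25,219.
Raw shares: Unit PH2 2,874/25,219 × $332,100 = 37,846.68; Unit 4A 8,120/25,219 × $332,100 = 106,929.38; Unit 2C 8,171/25,219 × $332,100 = 107,600.98; Unit 1B 6,054/25,219 × $332,100 = 79,722.96.
After rounding ($100): Unit PH2 $37,800; Unit 4A $106,900; Unit 2C $107,600; Unit 1B $79,700. Sum = $332,000.
Difference $332,100 − $332,000 = +$100 applied to largest floor area (Unit 2C): Unit 2C becomes $107,700.

Unit PH2: $37,800 · Unit 4A: $106,900 · Unit 2C: $107,700 · Unit 1B: $79,700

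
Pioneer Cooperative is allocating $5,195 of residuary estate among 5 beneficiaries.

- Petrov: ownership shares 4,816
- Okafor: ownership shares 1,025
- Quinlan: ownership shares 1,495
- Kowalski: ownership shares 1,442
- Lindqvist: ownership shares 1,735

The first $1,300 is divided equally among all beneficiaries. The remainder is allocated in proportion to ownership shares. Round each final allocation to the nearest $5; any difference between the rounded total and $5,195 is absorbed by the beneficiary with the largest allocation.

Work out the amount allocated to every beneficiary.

Petrov: $2,040; Okafor: $640; Quinlan: $815; Kowalski: $795; Lindqvist: $905

Equal tier: $1,300 ÷ 5 = $260 apiece.
Remainder $3,895 by ownership shares (total 10,513): Petrov 1,784.30 → $1,785; Okafor 379.76 → $380; Quinlan 553.89 → $555; Kowalski 534.25 → $535; Lindqvist 642.81 → $645.
Rounding difference −$5 on remainder applied to Petrov.
Totals: Petrov $260 + $1,780 = $2,040; Okafor $260 + $380 = $640; Quinlan $260 + $555 = $815; Kowalski $260 + $535 = $795; Lindqvist $260 + $645 = $905.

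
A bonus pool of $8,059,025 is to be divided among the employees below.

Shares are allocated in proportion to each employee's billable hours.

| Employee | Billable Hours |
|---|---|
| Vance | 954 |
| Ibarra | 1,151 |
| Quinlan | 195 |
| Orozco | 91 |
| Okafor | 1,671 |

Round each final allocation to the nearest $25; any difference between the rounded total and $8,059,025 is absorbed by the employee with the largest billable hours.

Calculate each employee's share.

Sum of billable hours: 954 + 1,151 + 195 + 91 + 1,671 = 4,062.
Raw shares: Vance 1,892,739.99; Ibarra 2,283,588.82; Quinlan 386,880.82; Orozco 180,544.38; Okafor 3,315,270.99.
At nearest $25: Vance $1,892,750; Ibarra $2,283,600; Quinlan $386,875; Orozco $180,550; Okafor $3,315,275. Sum = $8,059,050.
Difference $8,059,025 − $8,059,050 = −$25 applied to largest billable hours (Okafor): Okafor becomes $3,315,250.

Vance: $1,892,750; Ibarra: $2,283,600; Quinlan: $386,875; Orozco: $180,550; Okafor: $3,315,250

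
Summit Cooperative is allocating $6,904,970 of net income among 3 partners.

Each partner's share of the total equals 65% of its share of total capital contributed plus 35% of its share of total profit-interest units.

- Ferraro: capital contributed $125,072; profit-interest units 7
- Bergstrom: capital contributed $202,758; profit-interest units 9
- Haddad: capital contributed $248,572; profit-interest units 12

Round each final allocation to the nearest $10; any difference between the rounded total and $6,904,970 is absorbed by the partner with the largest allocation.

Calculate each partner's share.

Capital contributed total 576,402; profit-interest units total 28.
Combined weights (65% capital contributed + 35% profit-interest units): Ferraro 0.2285; Bergstrom 0.3411; Haddad 0.4303.
Proportional shares: Ferraro 1,578,074.57; Bergstrom 2,355,611.14; Haddad 2,971,284.29.
Rounded to nearest $10: Ferraro $1,578,070; Bergstrom $2,355,610; Haddad $2,971,280. Sum = $6,904,960.
Difference $6,904,970 − $6,904,960 = +$10 applied to largest allocation (Haddad): Haddad becomes $2,971,290.

Ferraro: $1,578,070; Bergstrom: $2,355,610; Haddad: $2,971,290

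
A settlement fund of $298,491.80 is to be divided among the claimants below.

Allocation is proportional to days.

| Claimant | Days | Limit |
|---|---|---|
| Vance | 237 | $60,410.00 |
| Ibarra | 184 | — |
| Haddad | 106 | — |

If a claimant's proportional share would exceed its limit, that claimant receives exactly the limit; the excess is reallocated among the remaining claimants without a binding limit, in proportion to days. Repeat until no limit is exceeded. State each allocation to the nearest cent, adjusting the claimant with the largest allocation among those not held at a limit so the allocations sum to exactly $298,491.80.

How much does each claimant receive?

Vance: $60,410.00; Ibarra: $151,058.80; Haddad: $87,023.00

Combined days = 527.
Unconstrained shares: Vance 134,236.3503; Ibarra 104,217.2509; Haddad 60,038.1989.
Capped: Vance ($60,410.00); remaining pool $238,081.80 reallocated over remaining days 290.
Redistributed shares: Ibarra 151,058.7972 → $151,058.80; Haddad 87,023.0028 → $87,023.00.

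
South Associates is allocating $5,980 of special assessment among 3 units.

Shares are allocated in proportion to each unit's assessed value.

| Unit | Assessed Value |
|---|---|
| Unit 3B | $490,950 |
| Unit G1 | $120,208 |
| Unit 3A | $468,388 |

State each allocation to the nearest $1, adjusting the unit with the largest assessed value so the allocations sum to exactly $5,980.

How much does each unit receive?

Sum of assessed value: 490,950 + 120,208 + 468,388 = 1,079,546.
Proportional shares: Unit 3B 2,719.55; Unit G1 665.88; Unit 3A 2,594.57.
At nearest $1: Unit 3B $2,720; Unit G1 $666; Unit 3A $2,595. Sum = $5,981.
Difference $5,980 − $5,981 = −$1 applied to largest assessed value (Unit 3B): Unit 3B becomes $2,719.

Unit 3B: $2,719 | Unit G1: $666 | Unit 3A: $2,595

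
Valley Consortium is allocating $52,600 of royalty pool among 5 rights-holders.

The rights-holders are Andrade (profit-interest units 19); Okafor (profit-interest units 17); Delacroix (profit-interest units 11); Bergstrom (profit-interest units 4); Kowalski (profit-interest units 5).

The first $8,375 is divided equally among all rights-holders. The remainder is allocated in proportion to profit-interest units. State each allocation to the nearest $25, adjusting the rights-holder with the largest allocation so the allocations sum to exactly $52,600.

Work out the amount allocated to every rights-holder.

Andrade: $16,700 · Okafor: $15,100 · Delacroix: $10,350 · Bergstrom: $4,825 · Kowalski: $5,625

Equal tier: $8,375 ÷ 5 = $1,675 apiece.
Remainder $44,225 by profit-interest units (total 56): Andrade 15,004.91 → $15,000; Okafor 13,425.45 → $13,425; Delacroix 8,687.05 → $8,675; Bergstrom 3,158.93 → $3,150; Kowalski 3,948.66 → $3,950.
Rounding difference +$25 on remainder applied to Andrade.
Totals: Andrade $1,675 + $15,025 = $16,700; Okafor $1,675 + $13,425 = $15,100; Delacroix $1,675 + $8,675 = $10,350; Bergstrom $1,675 + $3,150 = $4,825; Kowalski $1,675 + $3,950 = $5,625.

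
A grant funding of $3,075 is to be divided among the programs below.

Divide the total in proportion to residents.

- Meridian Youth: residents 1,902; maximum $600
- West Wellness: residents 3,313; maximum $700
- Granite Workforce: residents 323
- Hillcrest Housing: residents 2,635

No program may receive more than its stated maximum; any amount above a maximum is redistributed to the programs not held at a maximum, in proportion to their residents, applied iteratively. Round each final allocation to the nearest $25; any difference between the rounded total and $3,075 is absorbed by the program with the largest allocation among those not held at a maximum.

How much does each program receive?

Meridian Youth: $600; West Wellness: $700; Granite Workforce: $200; Hillcrest Housing: $1,575

Residents total: 8,173.
Pro-rata shares before constraints: Meridian Youth 715.61; West Wellness 1,246.48; Granite Workforce 121.53; Hillcrest Housing 991.39.
Capped: Meridian Youth ($600), West Wellness ($700); residual $1,775 reallocated over remaining residents 2,958.
Redistributed shares: Granite Workforce 193.82 → $200; Hillcrest Housing 1,581.18 → $1,575.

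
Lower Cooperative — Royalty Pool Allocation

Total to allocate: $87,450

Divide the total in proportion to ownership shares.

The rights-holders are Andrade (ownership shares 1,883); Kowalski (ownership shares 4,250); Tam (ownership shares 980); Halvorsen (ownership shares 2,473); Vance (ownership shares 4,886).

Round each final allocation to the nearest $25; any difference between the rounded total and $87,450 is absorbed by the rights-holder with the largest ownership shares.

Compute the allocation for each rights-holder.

Andrade: $11,375 | Kowalski: $25,675 | Tam: $5,925 | Halvorsen: $14,950 | Vance: $29,525

Sum of ownership shares: 1,883 + 4,250 + 980 + 2,473 + 4,886 = 14,472.
Proportional shares: Andrade 11,378.41; Kowalski 25,681.49; Tam 5,921.85; Halvorsen 14,943.60; Vance 29,524.65.
After rounding ($25): Andrade $11,375; Kowalski $25,675; Tam $5,925; Halvorsen $14,950; Vance $29,525. Sum = $87,450.
Rounded total matches; no reconciliation needed.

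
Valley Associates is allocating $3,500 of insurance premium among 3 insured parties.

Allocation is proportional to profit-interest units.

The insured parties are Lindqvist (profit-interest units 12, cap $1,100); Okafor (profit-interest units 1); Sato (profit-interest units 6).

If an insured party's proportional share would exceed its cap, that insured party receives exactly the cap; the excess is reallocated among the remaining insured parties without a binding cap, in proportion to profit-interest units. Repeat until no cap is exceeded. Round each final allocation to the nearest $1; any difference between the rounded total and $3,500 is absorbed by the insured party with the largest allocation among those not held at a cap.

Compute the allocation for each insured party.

Lindqvist: $1,100 · Okafor: $343 · Sato: $2,057

Combined profit-interest units = 19.
Pro-rata shares before constraints: Lindqvist 2,210.53; Okafor 184.21; Sato 1,105.26.
Capped: Lindqvist ($1,100); residual $2,400 reallocated over remaining profit-interest units 7.
Shares after redistribution: Okafor 342.86 → $343; Sato 2,057.14 → $2,057.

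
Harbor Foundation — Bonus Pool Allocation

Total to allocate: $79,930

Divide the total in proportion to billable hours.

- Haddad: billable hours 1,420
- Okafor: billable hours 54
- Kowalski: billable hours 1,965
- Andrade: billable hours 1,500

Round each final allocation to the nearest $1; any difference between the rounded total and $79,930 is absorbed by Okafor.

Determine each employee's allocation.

Haddad: $22,980 · Okafor: $875 · Kowalski: $31,800 · Andrade: $24,275

Billable hours total: 4,939.
Raw shares: Haddad 1,420/4,939 × $79,930 = 22,980.48; Okafor 54/4,939 × $79,930 = 873.91; Kowalski 1,965/4,939 × $79,930 = 31,800.46; Andrade 1,500/4,939 × $79,930 = 24,275.16.
At nearest $1: Haddad $22,980; Okafor $874; Kowalski $31,800; Andrade $24,275. Sum = $79,929.
Difference $79,930 − $79,929 = +$1 applied to Okafor: Okafor becomes $875.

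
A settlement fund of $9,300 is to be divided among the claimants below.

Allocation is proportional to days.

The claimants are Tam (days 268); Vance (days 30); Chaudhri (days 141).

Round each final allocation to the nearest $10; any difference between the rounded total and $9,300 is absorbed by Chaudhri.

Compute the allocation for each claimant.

Tam: $5,680; Vance: $640; Chaudhri: $2,980

Total days = 439.
Raw shares: Tam 268/439 × $9,300 = 5,677.45; Vance 30/439 × $9,300 = 635.54; Chaudhri 141/439 × $9,300 = 2,987.02.
Rounded to nearest $10: Tam $5,680; Vance $640; Chaudhri $2,990. Sum = $9,310.
Difference $9,300 − $9,310 = −$10 applied to Chaudhri: Chaudhri becomes $2,980.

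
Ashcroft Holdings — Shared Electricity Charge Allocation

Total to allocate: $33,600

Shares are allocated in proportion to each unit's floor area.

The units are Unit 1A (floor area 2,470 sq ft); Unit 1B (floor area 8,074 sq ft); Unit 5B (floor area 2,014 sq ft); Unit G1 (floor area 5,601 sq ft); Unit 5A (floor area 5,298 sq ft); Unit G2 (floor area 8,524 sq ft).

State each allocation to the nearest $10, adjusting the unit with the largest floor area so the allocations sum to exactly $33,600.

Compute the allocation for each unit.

Combined floor area = 31,981.
Pro-rata amounts: Unit 1A 2,470/31,981 × $33,600 = 2,595.04; Unit 1B 8,074/31,981 × $33,600 = 8,482.74; Unit 5B 2,014/31,981 × $33,600 = 2,115.96; Unit G1 5,601/31,981 × $33,600 = 5,884.54; Unit 5A 5,298/31,981 × $33,600 = 5,566.20; Unit G2 8,524/31,981 × $33,600 = 8,955.52.
At nearest $10: Unit 1A $2,600; Unit 1B $8,480; Unit 5B $2,120; Unit G1 $5,880; Unit 5A $5,570; Unit G2 $8,960. Sum = $33,610.
Difference $33,600 − $33,610 = −$10 applied to largest floor area (Unit G2): Unit G2 becomes $8,950.

Unit 1A: $2,600 | Unit 1B: $8,480 | Unit 5B: $2,120 | Unit G1: $5,880 | Unit 5A: $5,570 | Unit G2: $8,950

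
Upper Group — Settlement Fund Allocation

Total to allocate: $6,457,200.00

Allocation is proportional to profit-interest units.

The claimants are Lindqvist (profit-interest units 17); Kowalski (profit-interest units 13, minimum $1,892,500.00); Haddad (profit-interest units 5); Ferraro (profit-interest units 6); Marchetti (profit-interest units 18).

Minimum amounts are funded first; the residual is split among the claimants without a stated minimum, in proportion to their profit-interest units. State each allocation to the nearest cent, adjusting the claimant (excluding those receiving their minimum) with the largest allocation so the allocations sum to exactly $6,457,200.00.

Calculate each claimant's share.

Lindqvist: $1,686,954.35; Kowalski: $1,892,500.00; Haddad: $496,163.04; Ferraro: $595,395.65; Marchetti: $1,786,186.96

Minimums first: Kowalski $1,892,500.00. Residual $4,564,700.00.
Residual split over remaining profit-interest units 46: Lindqvist 1,686,954.3478 → $1,686,954.35; Haddad 496,163.0435 → $496,163.04; Ferraro 595,395.6522 → $595,395.65; Marchetti 1,786,186.9565 → $1,786,186.96.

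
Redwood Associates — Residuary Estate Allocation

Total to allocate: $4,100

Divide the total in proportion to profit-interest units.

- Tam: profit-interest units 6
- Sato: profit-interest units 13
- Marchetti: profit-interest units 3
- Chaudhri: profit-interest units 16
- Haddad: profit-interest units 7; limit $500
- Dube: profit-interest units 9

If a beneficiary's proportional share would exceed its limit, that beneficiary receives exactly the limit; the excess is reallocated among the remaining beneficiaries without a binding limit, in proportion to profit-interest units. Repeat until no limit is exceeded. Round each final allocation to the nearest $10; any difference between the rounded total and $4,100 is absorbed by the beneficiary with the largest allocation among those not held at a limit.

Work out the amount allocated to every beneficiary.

Sum of profit-interest units: 54.
Unconstrained shares: Tam 455.56; Sato 987.04; Marchetti 227.78; Chaudhri 1,214.81; Haddad 531.48; Dube 683.33.
Capped: Haddad ($500); remaining pool $3,600 reallocated over remaining profit-interest units 47.
Shares after redistribution: Tam 459.57 → $460; Sato 995.74 → $1,000; Marchetti 229.79 → $230; Chaudhri 1,225.53 → $1,230; Dube 689.36 → $690.
Rounding difference −$10 applied to Chaudhri → $1,220.

Tam: $460; Sato: $1,000; Marchetti: $230; Chaudhri: $1,220; Haddad: $500; Dube: $690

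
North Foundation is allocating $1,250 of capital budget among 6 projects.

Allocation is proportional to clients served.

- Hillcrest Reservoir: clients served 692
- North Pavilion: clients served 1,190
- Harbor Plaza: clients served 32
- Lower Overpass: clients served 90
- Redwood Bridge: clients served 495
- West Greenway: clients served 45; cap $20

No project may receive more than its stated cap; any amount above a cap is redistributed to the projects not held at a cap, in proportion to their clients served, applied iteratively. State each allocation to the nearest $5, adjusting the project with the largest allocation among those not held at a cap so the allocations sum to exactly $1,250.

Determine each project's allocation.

Total clients served = 2,544.
Unconstrained shares: Hillcrest Reservoir 340.02; North Pavilion 584.71; Harbor Plaza 15.72; Lower Overpass 44.22; Redwood Bridge 243.22; West Greenway 22.11.
Held at cap: West Greenway ($20); residual $1,230 reallocated over remaining clients served 2,499.
Redistributed shares: Hillcrest Reservoir 340.60 → $340; North Pavilion 585.71 → $585; Harbor Plaza 15.75 → $15; Lower Overpass 44.30 → $45; Redwood Bridge 243.64 → $245.

Hillcrest Reservoir: $340 · North Pavilion: $585 · Harbor Plaza: $15 · Lower Overpass: $45 · Redwood Bridge: $245 · West Greenway: $20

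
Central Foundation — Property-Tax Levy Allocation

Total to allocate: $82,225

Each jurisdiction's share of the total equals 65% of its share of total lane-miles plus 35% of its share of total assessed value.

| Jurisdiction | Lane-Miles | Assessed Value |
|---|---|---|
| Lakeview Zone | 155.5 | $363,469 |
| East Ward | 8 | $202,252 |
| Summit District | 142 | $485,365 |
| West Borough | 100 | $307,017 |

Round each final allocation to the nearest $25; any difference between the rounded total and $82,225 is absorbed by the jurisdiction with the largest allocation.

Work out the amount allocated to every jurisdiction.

Lakeview Zone: $28,200 · East Ward: $5,350 · Summit District: $29,000 · West Borough: $19,675

Totals — lane-miles 405.5, assessed value 1,358,103.
Combined weights (65% lane-miles + 35% assessed value): Lakeview Zone 0.3429; East Ward 0.0649; Summit District 0.3527; West Borough 0.2394.
Raw shares: Lakeview Zone 28,197.47; East Ward 5,340.23; Summit District 29,001.15; West Borough 19,686.15.
At nearest $25: Lakeview Zone $28,200; East Ward $5,350; Summit District $29,000; West Borough $19,675. Sum = $82,225.
No rounding difference to absorb.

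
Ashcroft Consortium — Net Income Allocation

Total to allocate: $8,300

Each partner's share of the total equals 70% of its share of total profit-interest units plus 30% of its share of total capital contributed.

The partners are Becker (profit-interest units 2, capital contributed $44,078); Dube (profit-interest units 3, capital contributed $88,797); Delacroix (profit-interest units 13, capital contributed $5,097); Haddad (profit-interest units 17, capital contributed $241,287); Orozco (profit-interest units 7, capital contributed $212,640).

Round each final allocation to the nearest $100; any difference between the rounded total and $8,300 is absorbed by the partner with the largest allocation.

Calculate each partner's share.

Becker: $500 · Dube: $800 · Delacroix: $1,800 · Haddad: $3,300 · Orozco: $1,900

Profit-interest units total 42; capital contributed total 591,899.
Combined weights (70% profit-interest units + 30% capital contributed): Becker 0.0557; Dube 0.0950; Delacroix 0.2193; Haddad 0.4056; Orozco 0.2244.
Raw shares: Becker 462.09; Dube 788.55; Delacroix 1,819.78; Haddad 3,366.71; Orozco 1,862.87.
Rounded to nearest $100: Becker $500; Dube $800; Delacroix $1,800; Haddad $3,400; Orozco $1,900. Sum = $8,400.
Difference $8,300 − $8,400 = −$100 applied to largest allocation (Haddad): Haddad becomes $3,300.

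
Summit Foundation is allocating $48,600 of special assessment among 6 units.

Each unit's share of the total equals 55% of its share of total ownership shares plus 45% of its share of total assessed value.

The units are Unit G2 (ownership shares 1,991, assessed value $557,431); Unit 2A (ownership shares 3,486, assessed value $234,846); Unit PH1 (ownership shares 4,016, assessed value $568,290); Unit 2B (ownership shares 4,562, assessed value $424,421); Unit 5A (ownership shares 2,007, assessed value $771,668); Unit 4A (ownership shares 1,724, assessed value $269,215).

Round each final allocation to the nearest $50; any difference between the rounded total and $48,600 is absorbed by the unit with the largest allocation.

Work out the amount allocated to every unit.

Totals — ownership shares 17,786, assessed value 2,825,871.
Combined weights (55% ownership shares + 45% assessed value): Unit G2 0.1503; Unit 2A 0.1452; Unit PH1 0.2147; Unit 2B 0.2087; Unit 5A 0.1849; Unit 4A 0.0962.
Unrounded shares: Unit G2 7,306.28; Unit 2A 7,056.52; Unit PH1 10,433.63; Unit 2B 10,140.76; Unit 5A 8,988.35; Unit 4A 4,674.45.
After rounding ($50): Unit G2 $7,300; Unit 2A $7,050; Unit PH1 $10,450; Unit 2B $10,150; Unit 5A $9,000; Unit 4A $4,650. Sum = $48,600.
No rounding difference to absorb.

Unit G2: $7,300 | Unit 2A: $7,050 | Unit PH1: $10,450 | Unit 2B: $10,150 | Unit 5A: $9,000 | Unit 4A: $4,650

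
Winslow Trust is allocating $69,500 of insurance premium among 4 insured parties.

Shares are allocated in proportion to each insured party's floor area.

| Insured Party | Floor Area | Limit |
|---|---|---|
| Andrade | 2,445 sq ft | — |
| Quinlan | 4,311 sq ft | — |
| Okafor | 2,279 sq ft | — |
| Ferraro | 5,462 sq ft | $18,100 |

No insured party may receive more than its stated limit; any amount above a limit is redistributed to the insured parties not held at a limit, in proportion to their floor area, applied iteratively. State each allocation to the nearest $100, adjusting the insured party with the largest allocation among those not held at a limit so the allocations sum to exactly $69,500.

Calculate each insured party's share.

Sum of floor area: 14,497.
Pro-rata shares before constraints: Andrade 11,721.56; Quinlan 20,667.34; Okafor 10,925.74; Ferraro 26,185.35.
Held at cap: Ferraro ($18,100); remaining pool $51,400 reallocated over remaining floor area 9,035.
Shares after redistribution: Andrade 13,909.57 → $13,900; Quinlan 24,525.22 → $24,500; Okafor 12,965.20 → $13,000.

Andrade: $13,900 | Quinlan: $24,500 | Okafor: $13,000 | Ferraro: $18,100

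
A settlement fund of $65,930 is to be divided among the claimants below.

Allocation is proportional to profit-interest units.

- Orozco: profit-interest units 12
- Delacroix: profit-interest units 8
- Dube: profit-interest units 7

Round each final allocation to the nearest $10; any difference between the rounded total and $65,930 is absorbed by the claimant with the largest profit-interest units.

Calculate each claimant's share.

Profit-interest units total: 27.
Unrounded shares: Orozco 12/27 × $65,930 = 29,302.22; Delacroix 8/27 × $65,930 = 19,534.81; Dube 7/27 × $65,930 = 17,092.96.
After rounding ($10): Orozco $29,300; Delacroix $19,530; Dube $17,090. Sum = $65,920.
Difference $65,930 − $65,920 = +$10 applied to largest profit-interest units (Orozco): Orozco becomes $29,310.

Orozco: $29,310; Delacroix: $19,530; Dube: $17,090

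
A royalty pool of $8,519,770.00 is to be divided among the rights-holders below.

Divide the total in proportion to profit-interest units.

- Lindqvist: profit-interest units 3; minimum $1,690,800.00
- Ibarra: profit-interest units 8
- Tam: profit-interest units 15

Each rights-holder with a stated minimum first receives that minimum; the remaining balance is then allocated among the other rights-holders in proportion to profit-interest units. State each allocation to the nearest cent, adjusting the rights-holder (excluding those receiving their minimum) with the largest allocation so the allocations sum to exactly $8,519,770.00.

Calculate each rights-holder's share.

Guaranteed amounts: Lindqvist $1,690,800.00. Residual $6,828,970.00.
Residual split over remaining profit-interest units 23: Ibarra 2,375,293.9130 → $2,375,293.91; Tam 4,453,676.0870 → $4,453,676.09.

Lindqvist: $1,690,800.00 | Ibarra: $2,375,293.91 | Tam: $4,453,676.09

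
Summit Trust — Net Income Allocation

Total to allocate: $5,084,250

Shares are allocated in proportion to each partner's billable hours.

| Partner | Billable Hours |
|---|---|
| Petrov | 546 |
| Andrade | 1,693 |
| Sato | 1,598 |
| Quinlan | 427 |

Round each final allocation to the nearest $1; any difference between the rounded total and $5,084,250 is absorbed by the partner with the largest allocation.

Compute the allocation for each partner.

Sum of billable hours: 4,264.
Unrounded shares: Petrov 546/4,264 × $5,084,250 = 651,032.01; Andrade 1,693/4,264 × $5,084,250 = 2,018,676.18; Sato 1,598/4,264 × $5,084,250 = 1,905,401.38; Quinlan 427/4,264 × $5,084,250 = 509,140.42.
After rounding ($1): Petrov $651,032; Andrade $2,018,676; Sato $1,905,401; Quinlan $509,140. Sum = $5,084,249.
Difference $5,084,250 − $5,084,249 = +$1 applied to largest allocation (Andrade): Andrade becomes $2,018,677.

Petrov: $651,032 · Andrade: $2,018,677 · Sato: $1,905,401 · Quinlan: $509,140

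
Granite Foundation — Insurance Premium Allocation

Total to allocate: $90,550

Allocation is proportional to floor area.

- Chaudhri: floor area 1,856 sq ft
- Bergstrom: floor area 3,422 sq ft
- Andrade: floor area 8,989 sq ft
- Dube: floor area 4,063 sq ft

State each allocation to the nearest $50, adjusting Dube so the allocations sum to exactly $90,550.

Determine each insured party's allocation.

Chaudhri: $9,150 · Bergstrom: $16,900 · Andrade: $44,400 · Dube: $20,100

Total floor area = 18,330.
Pro-rata amounts: Chaudhri 1,856/18,330 × $90,550 = 9,168.62; Bergstrom 3,422/18,330 × $90,550 = 16,904.64; Andrade 8,989/18,330 × $90,550 = 44,405.56; Dube 4,063/18,330 × $90,550 = 20,071.18.
Rounded to nearest $50: Chaudhri $9,150; Bergstrom $16,900; Andrade $44,400; Dube $20,050. Sum = $90,500.
Difference $90,550 − $90,500 = +$50 applied to Dube: Dube becomes $20,100.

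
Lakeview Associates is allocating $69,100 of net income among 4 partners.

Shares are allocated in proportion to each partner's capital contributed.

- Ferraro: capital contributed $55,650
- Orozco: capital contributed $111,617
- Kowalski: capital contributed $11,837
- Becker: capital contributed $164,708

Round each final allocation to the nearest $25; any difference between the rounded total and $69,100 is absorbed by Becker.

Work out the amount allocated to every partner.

Combined capital contributed = 343,812.
Pro-rata amounts: Ferraro 55,650/343,812 × $69,100 = 11,184.64; Orozco 111,617/343,812 × $69,100 = 22,433.00; Kowalski 11,837/343,812 × $69,100 = 2,379.02; Becker 164,708/343,812 × $69,100 = 33,103.33.
At nearest $25: Ferraro $11,175; Orozco $22,425; Kowalski $2,375; Becker $33,100. Sum = $69,075.
Difference $69,100 − $69,075 = +$25 applied to Becker: Becker becomes $33,125.

Ferraro: $11,175 · Orozco: $22,425 · Kowalski: $2,375 · Becker: $33,125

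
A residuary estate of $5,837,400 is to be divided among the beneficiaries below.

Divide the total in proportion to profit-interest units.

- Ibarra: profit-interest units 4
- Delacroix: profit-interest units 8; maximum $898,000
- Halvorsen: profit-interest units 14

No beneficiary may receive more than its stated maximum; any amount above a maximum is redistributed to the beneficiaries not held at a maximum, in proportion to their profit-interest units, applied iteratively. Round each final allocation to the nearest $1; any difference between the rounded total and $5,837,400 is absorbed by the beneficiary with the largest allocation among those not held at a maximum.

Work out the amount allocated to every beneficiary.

Total profit-interest units = 26.
Unconstrained shares: Ibarra 898,061.54; Delacroix 1,796,123.08; Halvorsen 3,143,215.38.
Capped: Delacroix ($898,000); balance $4,939,400 reallocated over remaining profit-interest units 18.
Shares after redistribution: Ibarra 1,097,644.44 → $1,097,644; Halvorsen 3,841,755.56 → $3,841,756.

Ibarra: $1,097,644; Delacroix: $898,000; Halvorsen: $3,841,756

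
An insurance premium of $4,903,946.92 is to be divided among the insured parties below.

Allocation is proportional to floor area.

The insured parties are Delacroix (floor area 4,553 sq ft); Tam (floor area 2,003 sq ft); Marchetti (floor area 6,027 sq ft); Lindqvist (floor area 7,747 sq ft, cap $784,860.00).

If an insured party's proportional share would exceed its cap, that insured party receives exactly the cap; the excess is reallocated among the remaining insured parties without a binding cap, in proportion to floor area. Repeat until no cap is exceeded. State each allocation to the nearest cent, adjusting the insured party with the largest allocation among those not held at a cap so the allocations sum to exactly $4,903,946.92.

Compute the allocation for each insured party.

Total floor area = 20,330.
Proportional shares (ignoring caps): Delacroix 1,098,262.1902; Tam 483,158.1742; Marchetti 1,453,816.4332; Lindqvist 1,868,710.1224.
Capped: Lindqvist ($784,860.00); remaining pool $4,119,086.92 reallocated over remaining floor area 12,583.
Redistributed shares: Delacroix 1,490,439.7001 → $1,490,439.70; Tam 655,688.71499 → $655,688.71; Marchetti 1,972,958.5049 → $1,972,958.50.
Rounding difference +$0.01 applied to Marchetti → $1,972,958.51.

Delacroix: $1,490,439.70 | Tam: $655,688.71 | Marchetti: $1,972,958.51 | Lindqvist: $784,860.00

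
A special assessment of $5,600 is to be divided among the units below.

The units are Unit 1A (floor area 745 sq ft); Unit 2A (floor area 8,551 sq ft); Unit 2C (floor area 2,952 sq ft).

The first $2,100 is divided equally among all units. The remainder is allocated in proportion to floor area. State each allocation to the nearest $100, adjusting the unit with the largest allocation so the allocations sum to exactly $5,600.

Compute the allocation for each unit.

Unit 1A: $900 | Unit 2A: $3,200 | Unit 2C: $1,500

Equal tier: $2,100 ÷ 3 = $700 apiece.
Remainder $3,500 by floor area (total 12,248): Unit 1A 212.89 → $200; Unit 2A 2,443.54 → $2,400; Unit 2C 843.57 → $800.
Rounding difference +$100 on remainder applied to Unit 2A.
Totals: Unit 1A $700 + $200 = $900; Unit 2A $700 + $2,500 = $3,200; Unit 2C $700 + $800 = $1,500.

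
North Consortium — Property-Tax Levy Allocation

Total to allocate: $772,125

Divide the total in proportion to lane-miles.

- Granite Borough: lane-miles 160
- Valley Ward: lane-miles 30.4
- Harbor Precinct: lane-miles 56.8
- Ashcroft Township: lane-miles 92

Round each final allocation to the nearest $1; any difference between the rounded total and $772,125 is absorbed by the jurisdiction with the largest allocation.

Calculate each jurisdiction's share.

Granite Borough: $364,209 · Valley Ward: $69,200 · Harbor Precinct: $129,295 · Ashcroft Township: $209,421

Total lane-miles = 339.2.
Proportional shares: Granite Borough 160/339.2 × $772,125 = 364,209.91; Valley Ward 30.4/339.2 × $772,125 = 69,199.88; Harbor Precinct 56.8/339.2 × $772,125 = 129,294.52; Ashcroft Township 92/339.2 × $772,125 = 209,420.70.
At nearest $1: Granite Borough $364,210; Valley Ward $69,200; Harbor Precinct $129,295; Ashcroft Township $209,421. Sum = $772,126.
Difference $772,125 − $772,126 = −$1 applied to largest allocation (Granite Borough): Granite Borough becomes $364,209.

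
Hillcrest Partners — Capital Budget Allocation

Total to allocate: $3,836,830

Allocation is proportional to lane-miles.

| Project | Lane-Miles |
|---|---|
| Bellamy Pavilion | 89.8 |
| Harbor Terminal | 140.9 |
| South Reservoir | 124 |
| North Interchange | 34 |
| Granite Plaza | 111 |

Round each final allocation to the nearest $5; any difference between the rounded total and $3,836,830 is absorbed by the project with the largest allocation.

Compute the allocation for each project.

Bellamy Pavilion: $689,510 · Harbor Terminal: $1,081,865 · South Reservoir: $952,105 · North Interchange: $261,060 · Granite Plaza: $852,290

Lane-miles total: 499.7.
Raw shares: Bellamy Pavilion 89.8/499.7 × $3,836,830 = 689,508.37; Harbor Terminal 140.9/499.7 × $3,836,830 = 1,081,867.81; South Reservoir 124/499.7 × $3,836,830 = 952,105.10; North Interchange 34/499.7 × $3,836,830 = 261,061.08; Granite Plaza 111/499.7 × $3,836,830 = 852,287.63.
At nearest $5: Bellamy Pavilion $689,510; Harbor Terminal $1,081,870; South Reservoir $952,105; North Interchange $261,060; Granite Plaza $852,290. Sum = $3,836,835.
Difference $3,836,830 − $3,836,835 = −$5 applied to largest allocation (Harbor Terminal): Harbor Terminal becomes $1,081,865.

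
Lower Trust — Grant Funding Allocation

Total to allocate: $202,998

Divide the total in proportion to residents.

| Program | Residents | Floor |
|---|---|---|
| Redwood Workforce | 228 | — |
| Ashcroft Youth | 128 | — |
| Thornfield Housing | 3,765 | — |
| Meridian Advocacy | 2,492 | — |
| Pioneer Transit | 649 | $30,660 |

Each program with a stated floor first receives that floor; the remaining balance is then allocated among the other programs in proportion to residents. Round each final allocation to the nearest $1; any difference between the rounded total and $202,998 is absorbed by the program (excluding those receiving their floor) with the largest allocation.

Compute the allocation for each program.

Minimums first: Pioneer Transit $30,660. Balance $172,338.
Balance split over remaining residents 6,613: Redwood Workforce 5,941.79 → $5,942; Ashcroft Youth 3,335.74 → $3,336; Thornfield Housing 98,117.73 → $98,118; Meridian Advocacy 64,942.73 → $64,943.
Rounding difference −$1 applied to Thornfield Housing → $98,117.

Redwood Workforce: $5,942; Ashcroft Youth: $3,336; Thornfield Housing: $98,117; Meridian Advocacy: $64,943; Pioneer Transit: $30,660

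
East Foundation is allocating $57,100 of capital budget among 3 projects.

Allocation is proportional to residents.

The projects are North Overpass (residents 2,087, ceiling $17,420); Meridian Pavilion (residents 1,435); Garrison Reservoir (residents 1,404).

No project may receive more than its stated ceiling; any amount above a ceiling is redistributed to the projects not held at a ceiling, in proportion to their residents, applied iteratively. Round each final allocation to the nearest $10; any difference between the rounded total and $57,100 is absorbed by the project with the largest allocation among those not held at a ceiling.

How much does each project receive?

Residents total: 4,926.
Proportional shares (ignoring caps): North Overpass 24,191.58; Meridian Pavilion 16,633.88; Garrison Reservoir 16,274.54.
Capped: North Overpass ($17,420); residual $39,680 reallocated over remaining residents 2,839.
Shares after redistribution: Meridian Pavilion 20,056.64 → $20,060; Garrison Reservoir 19,623.36 → $19,620.

North Overpass: $17,420; Meridian Pavilion: $20,060; Garrison Reservoir: $19,620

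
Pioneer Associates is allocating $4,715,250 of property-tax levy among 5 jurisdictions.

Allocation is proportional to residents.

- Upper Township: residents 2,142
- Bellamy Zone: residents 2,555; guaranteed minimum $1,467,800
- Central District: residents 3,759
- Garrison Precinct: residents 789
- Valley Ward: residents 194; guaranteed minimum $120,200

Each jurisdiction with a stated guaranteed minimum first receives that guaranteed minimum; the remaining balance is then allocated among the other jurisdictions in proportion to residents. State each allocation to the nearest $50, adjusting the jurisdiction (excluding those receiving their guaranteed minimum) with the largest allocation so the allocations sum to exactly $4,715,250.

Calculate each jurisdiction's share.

Upper Township: $1,001,300 | Bellamy Zone: $1,467,800 | Central District: $1,757,150 | Garrison Precinct: $368,800 | Valley Ward: $120,200

Minimums first: Bellamy Zone $1,467,800; Valley Ward $120,200. Remaining pool $3,127,250.
Remaining pool split over remaining residents 6,690: Upper Township 1,001,280.94 → $1,001,300; Central District 1,757,149.89 → $1,757,150; Garrison Precinct 368,819.17 → $368,800.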